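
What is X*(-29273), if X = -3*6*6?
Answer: 3161484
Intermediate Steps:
X = -108 (X = -18*6 = -108)
X*(-29273) = -108*(-29273) = 3161484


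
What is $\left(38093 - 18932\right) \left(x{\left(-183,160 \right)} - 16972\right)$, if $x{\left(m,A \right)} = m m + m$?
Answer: $312975774$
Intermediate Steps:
$x{\left(m,A \right)} = m + m^{2}$ ($x{\left(m,A \right)} = m^{2} + m = m + m^{2}$)
$\left(38093 - 18932\right) \left(x{\left(-183,160 \right)} - 16972\right) = \left(38093 - 18932\right) \left(- 183 \left(1 - 183\right) - 16972\right) = 19161 \left(\left(-183\right) \left(-182\right) - 16972\right) = 19161 \left(33306 - 16972\right) = 19161 \cdot 16334 = 312975774$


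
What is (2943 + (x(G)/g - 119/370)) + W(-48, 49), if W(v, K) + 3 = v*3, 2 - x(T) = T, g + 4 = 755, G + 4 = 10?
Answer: 776833671/277870 ≈ 2795.7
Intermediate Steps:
G = 6 (G = -4 + 10 = 6)
g = 751 (g = -4 + 755 = 751)
x(T) = 2 - T
W(v, K) = -3 + 3*v (W(v, K) = -3 + v*3 = -3 + 3*v)
(2943 + (x(G)/g - 119/370)) + W(-48, 49) = (2943 + ((2 - 1*6)/751 - 119/370)) + (-3 + 3*(-48)) = (2943 + ((2 - 6)*(1/751) - 119*1/370)) + (-3 - 144) = (2943 + (-4*1/751 - 119/370)) - 147 = (2943 + (-4/751 - 119/370)) - 147 = (2943 - 90849/277870) - 147 = 817680561/277870 - 147 = 776833671/277870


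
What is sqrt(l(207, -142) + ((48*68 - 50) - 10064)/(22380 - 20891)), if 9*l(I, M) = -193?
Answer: 7*I*sqrt(10606147)/4467 ≈ 5.1034*I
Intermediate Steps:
l(I, M) = -193/9 (l(I, M) = (1/9)*(-193) = -193/9)
sqrt(l(207, -142) + ((48*68 - 50) - 10064)/(22380 - 20891)) = sqrt(-193/9 + ((48*68 - 50) - 10064)/(22380 - 20891)) = sqrt(-193/9 + ((3264 - 50) - 10064)/1489) = sqrt(-193/9 + (3214 - 10064)*(1/1489)) = sqrt(-193/9 - 6850*1/1489) = sqrt(-193/9 - 6850/1489) = sqrt(-349027/13401) = 7*I*sqrt(10606147)/4467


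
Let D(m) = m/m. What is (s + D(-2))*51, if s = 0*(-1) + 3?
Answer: 204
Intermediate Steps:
s = 3 (s = 0 + 3 = 3)
D(m) = 1
(s + D(-2))*51 = (3 + 1)*51 = 4*51 = 204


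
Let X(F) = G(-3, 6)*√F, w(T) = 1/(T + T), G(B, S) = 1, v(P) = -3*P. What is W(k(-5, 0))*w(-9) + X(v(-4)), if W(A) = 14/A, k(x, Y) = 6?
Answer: -7/54 + 2*√3 ≈ 3.3345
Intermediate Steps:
w(T) = 1/(2*T)
X(F) = √F (X(F) = 1*√F = √F)
W(k(-5, 0))*w(-9) + X(v(-4)) = (14/6)*((½)/(-9)) + √(-3*(-4)) = (14*(⅙))*((½)*(-⅑)) + √12 = (7/3)*(-1/18) + 2*√3 = -7/54 + 2*√3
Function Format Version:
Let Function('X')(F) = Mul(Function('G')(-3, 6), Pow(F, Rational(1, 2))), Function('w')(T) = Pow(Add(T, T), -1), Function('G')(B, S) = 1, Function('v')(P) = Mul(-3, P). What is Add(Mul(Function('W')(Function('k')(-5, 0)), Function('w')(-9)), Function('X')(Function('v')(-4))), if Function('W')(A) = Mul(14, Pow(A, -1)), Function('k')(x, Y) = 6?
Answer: Add(Rational(-7, 54), Mul(2, Pow(3, Rational(1, 2)))) ≈ 3.3345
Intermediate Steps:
Function('w')(T) = Mul(Rational(1, 2), Pow(T, -1)) (Function('w')(T) = Pow(Mul(2, T), -1) = Mul(Rational(1, 2), Pow(T, -1)))
Function('X')(F) = Pow(F, Rational(1, 2)) (Function('X')(F) = Mul(1, Pow(F, Rational(1, 2))) = Pow(F, Rational(1, 2)))
Add(Mul(Function('W')(Function('k')(-5, 0)), Function('w')(-9)), Function('X')(Function('v')(-4))) = Add(Mul(Mul(14, Pow(6, -1)), Mul(Rational(1, 2), Pow(-9, -1))), Pow(Mul(-3, -4), Rational(1, 2))) = Add(Mul(Mul(14, Rational(1, 6)), Mul(Rational(1, 2), Rational(-1, 9))), Pow(12, Rational(1, 2))) = Add(Mul(Rational(7, 3), Rational(-1, 18)), Mul(2, Pow(3, Rational(1, 2)))) = Add(Rational(-7, 54), Mul(2, Pow(3, Rational(1, 2))))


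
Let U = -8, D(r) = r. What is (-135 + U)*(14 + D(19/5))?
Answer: -12727/5 ≈ -2545.4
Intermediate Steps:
(-135 + U)*(14 + D(19/5)) = (-135 - 8)*(14 + 19/5) = -143*(14 + 19*(⅕)) = -143*(14 + 19/5) = -143*89/5 = -12727/5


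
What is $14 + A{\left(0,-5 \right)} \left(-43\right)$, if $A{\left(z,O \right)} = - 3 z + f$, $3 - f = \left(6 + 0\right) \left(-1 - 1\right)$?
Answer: $-631$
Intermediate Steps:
$f = 15$ ($f = 3 - \left(6 + 0\right) \left(-1 - 1\right) = 3 - 6 \left(-2\right) = 3 - -12 = 3 + 12 = 15$)
$A{\left(z,O \right)} = 15 - 3 z$ ($A{\left(z,O \right)} = - 3 z + 15 = 15 - 3 z$)
$14 + A{\left(0,-5 \right)} \left(-43\right) = 14 + \left(15 - 0\right) \left(-43\right) = 14 + \left(15 + 0\right) \left(-43\right) = 14 + 15 \left(-43\right) = 14 - 645 = -631$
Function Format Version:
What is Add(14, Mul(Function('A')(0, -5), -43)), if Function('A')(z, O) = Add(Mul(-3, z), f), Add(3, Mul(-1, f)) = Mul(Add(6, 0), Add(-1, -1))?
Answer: -631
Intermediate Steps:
f = 15 (f = Add(3, Mul(-1, Mul(Add(6, 0), Add(-1, -1)))) = Add(3, Mul(-1, Mul(6, -2))) = Add(3, Mul(-1, -12)) = Add(3, 12) = 15)
Function('A')(z, O) = Add(15, Mul(-3, z)) (Function('A')(z, O) = Add(Mul(-3, z), 15) = Add(15, Mul(-3, z)))
Add(14, Mul(Function('A')(0, -5), -43)) = Add(14, Mul(Add(15, Mul(-3, 0)), -43)) = Add(14, Mul(Add(15, 0), -43)) = Add(14, Mul(15, -43)) = Add(14, -645) = -631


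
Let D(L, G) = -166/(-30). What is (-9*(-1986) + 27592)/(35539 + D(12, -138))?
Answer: 340995/266584 ≈ 1.2791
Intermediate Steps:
D(L, G) = 83/15 (D(L, G) = -166*(-1/30) = 83/15)
(-9*(-1986) + 27592)/(35539 + D(12, -138)) = (-9*(-1986) + 27592)/(35539 + 83/15) = (17874 + 27592)/(533168/15) = 45466*(15/533168) = 340995/266584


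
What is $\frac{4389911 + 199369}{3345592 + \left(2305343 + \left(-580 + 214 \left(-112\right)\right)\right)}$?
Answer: $\frac{4589280}{5626387} \approx 0.81567$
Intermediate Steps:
$\frac{4389911 + 199369}{3345592 + \left(2305343 + \left(-580 + 214 \left(-112\right)\right)\right)} = \frac{4589280}{3345592 + \left(2305343 - 24548\right)} = \frac{4589280}{3345592 + 2280795} = \frac{4589280}{5626387}$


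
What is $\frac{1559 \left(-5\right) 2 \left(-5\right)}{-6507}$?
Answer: $- \frac{77950}{6507} \approx -11.979$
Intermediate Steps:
$\frac{1559 \left(-5\right) 2 \left(-5\right)}{-6507} = 1559 \left(\left(-10\right) \left(-5\right)\right) \left(- \frac{1}{6507}\right) = 1559 \cdot 50 \left(- \frac{1}{6507}\right) = 77950 \left(- \frac{1}{6507}\right) = - \frac{77950}{6507}$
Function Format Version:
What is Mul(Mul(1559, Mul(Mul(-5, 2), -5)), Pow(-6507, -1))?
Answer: Rational(-77950, 6507) ≈ -11.979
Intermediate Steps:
Mul(Mul(1559, Mul(Mul(-5, 2), -5)), Pow(-6507, -1)) = Mul(Mul(1559, Mul(-10, -5)), Rational(-1, 6507)) = Mul(Mul(1559, 50), Rational(-1, 6507)) = Mul(77950, Rational(-1, 6507)) = Rational(-77950, 6507)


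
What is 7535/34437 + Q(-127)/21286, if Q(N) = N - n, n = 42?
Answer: 154570157/733025982 ≈ 0.21087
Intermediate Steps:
Q(N) = -42 + N (Q(N) = N - 1*42 = N - 42 = -42 + N)
7535/34437 + Q(-127)/21286 = 7535/34437 + (-42 - 127)/21286 = 7535*(1/34437) - 169*1/21286 = 7535/34437 - 169/21286 = 154570157/733025982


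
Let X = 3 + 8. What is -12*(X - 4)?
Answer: -84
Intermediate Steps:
X = 11
-12*(X - 4) = -12*(11 - 4) = -12*7 = -84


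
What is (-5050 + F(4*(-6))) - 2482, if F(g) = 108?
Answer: -7424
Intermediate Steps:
(-5050 + F(4*(-6))) - 2482 = (-5050 + 108) - 2482 = -4942 - 2482 = -7424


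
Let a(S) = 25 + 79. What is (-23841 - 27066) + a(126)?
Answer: -50803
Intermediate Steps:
a(S) = 104
(-23841 - 27066) + a(126) = (-23841 - 27066) + 104 = -50907 + 104 = -50803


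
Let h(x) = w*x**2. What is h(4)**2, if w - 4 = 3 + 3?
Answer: 25600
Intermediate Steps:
w = 10 (w = 4 + (3 + 3) = 4 + 6 = 10)
h(x) = 10*x**2
h(4)**2 = (10*4**2)**2 = (10*16)**2 = 160**2 = 25600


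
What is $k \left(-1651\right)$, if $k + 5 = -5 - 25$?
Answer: $57785$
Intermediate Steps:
$k = -35$ ($k = -5 - 30 = -35$)
$k \left(-1651\right) = \left(-35\right) \left(-1651\right) = 57785$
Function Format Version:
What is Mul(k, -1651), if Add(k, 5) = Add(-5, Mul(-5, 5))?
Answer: 57785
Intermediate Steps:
k = -35 (k = Add(-5, Add(-5, Mul(-5, 5))) = Add(-5, Add(-5, -25)) = Add(-5, -30) = -35)
Mul(k, -1651) = Mul(-35, -1651) = 57785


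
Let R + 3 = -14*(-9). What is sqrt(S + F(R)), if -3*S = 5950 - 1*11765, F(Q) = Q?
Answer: 2*sqrt(4638)/3 ≈ 45.402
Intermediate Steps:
R = 123 (R = -3 - 14*(-9) = -3 + 126 = 123)
S = 5815/3 (S = -(5950 - 1*11765)/3 = -(5950 - 11765)/3 = -1/3*(-5815) = 5815/3 ≈ 1938.3)
sqrt(S + F(R)) = sqrt(5815/3 + 123) = sqrt(6184/3) = 2*sqrt(4638)/3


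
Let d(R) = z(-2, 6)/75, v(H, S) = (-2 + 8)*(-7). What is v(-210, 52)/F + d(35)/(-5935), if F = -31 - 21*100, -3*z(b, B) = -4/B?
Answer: 168252988/8537052375 ≈ 0.019709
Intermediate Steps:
v(H, S) = -42 (v(H, S) = 6*(-7) = -42)
z(b, B) = 4/(3*B) (z(b, B) = -(-4)/(3*B) = 4/(3*B))
F = -2131 (F = -31 - 2100 = -2131)
d(R) = 2/675 (d(R) = ((4/3)/6)/75 = ((4/3)*(⅙))*(1/75) = (2/9)*(1/75) = 2/675)
v(-210, 52)/F + d(35)/(-5935) = -42/(-2131) + (2/675)/(-5935) = -42*(-1/2131) + (2/675)*(-1/5935) = 42/2131 - 2/4006125 = 168252988/8537052375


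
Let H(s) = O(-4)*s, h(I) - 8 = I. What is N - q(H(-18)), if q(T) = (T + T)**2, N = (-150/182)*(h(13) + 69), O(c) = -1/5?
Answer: -286686/2275 ≈ -126.02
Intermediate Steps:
O(c) = -1/5 (O(c) = -1*1/5 = -1/5)
h(I) = 8 + I
H(s) = -s/5
N = -6750/91 (N = (-150/182)*((8 + 13) + 69) = (-150*1/182)*(21 + 69) = -75/91*90 = -6750/91 ≈ -74.176)
q(T) = 4*T**2 (q(T) = (2*T)**2 = 4*T**2)
N - q(H(-18)) = -6750/91 - 4*(-1/5*(-18))**2 = -6750/91 - 4*(18/5)**2 = -6750/91 - 4*324/25 = -6750/91 - 1*1296/25 = -6750/91 - 1296/25 = -286686/2275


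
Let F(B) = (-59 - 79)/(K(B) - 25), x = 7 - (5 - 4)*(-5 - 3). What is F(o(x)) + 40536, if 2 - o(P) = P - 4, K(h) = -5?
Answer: 202703/5 ≈ 40541.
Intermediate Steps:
x = 15 (x = 7 - (-8) = 7 - 1*(-8) = 7 + 8 = 15)
o(P) = 6 - P (o(P) = 2 - (P - 4) = 2 - (-4 + P) = 2 + (4 - P) = 6 - P)
F(B) = 23/5 (F(B) = (-59 - 79)/(-5 - 25) = -138/(-30) = -138*(-1/30) = 23/5)
F(o(x)) + 40536 = 23/5 + 40536 = 202703/5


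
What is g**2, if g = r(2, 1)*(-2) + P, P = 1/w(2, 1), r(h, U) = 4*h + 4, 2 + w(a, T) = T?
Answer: 625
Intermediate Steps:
w(a, T) = -2 + T
r(h, U) = 4 + 4*h
P = -1 (P = 1/(-2 + 1) = 1/(-1) = -1)
g = -25 (g = (4 + 4*2)*(-2) - 1 = (4 + 8)*(-2) - 1 = 12*(-2) - 1 = -24 - 1 = -25)
g**2 = (-25)**2 = 625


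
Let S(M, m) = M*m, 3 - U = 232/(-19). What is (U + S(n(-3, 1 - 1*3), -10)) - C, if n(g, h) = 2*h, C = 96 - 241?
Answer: 3804/19 ≈ 200.21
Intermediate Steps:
C = -145
U = 289/19 (U = 3 - 232/(-19) = 3 - 232*(-1)/19 = 3 - 1*(-232/19) = 3 + 232/19 = 289/19 ≈ 15.211)
(U + S(n(-3, 1 - 1*3), -10)) - C = (289/19 + (2*(1 - 1*3))*(-10)) - 1*(-145) = (289/19 + (2*(1 - 3))*(-10)) + 145 = (289/19 + (2*(-2))*(-10)) + 145 = (289/19 - 4*(-10)) + 145 = (289/19 + 40) + 145 = 1049/19 + 145 = 3804/19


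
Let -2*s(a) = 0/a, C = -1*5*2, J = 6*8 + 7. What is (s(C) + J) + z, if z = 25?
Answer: 80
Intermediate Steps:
J = 55 (J = 48 + 7 = 55)
C = -10 (C = -5*2 = -10)
s(a) = 0 (s(a) = -0/a = -½*0 = 0)
(s(C) + J) + z = (0 + 55) + 25 = 55 + 25 = 80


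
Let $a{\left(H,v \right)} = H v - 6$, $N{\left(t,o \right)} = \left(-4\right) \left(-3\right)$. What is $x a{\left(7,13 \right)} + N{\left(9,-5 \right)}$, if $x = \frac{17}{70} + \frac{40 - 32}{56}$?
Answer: $\frac{627}{14} \approx 44.786$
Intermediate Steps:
$N{\left(t,o \right)} = 12$
$a{\left(H,v \right)} = -6 + H v$
$x = \frac{27}{70}$ ($x = 17 \cdot \frac{1}{70} + 8 \cdot \frac{1}{56} = \frac{17}{70} + \frac{1}{7} = \frac{27}{70} \approx 0.38571$)
$x a{\left(7,13 \right)} + N{\left(9,-5 \right)} = \frac{27 \left(-6 + 7 \cdot 13\right)}{70} + 12 = \frac{27 \left(-6 + 91\right)}{70} + 12 = \frac{27}{70} \cdot 85 + 12 = \frac{459}{14} + 12 = \frac{627}{14}$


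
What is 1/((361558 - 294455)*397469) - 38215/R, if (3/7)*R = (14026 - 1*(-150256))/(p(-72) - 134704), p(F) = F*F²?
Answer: 776592150528287920627/15335686598815009 ≈ 50640.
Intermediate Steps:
p(F) = F³
R = -574987/761928 (R = 7*((14026 - 1*(-150256))/((-72)³ - 134704))/3 = 7*((14026 + 150256)/(-373248 - 134704))/3 = 7*(164282/(-507952))/3 = 7*(164282*(-1/507952))/3 = (7/3)*(-82141/253976) = -574987/761928 ≈ -0.75465)
1/((361558 - 294455)*397469) - 38215/R = 1/((361558 - 294455)*397469) - 38215/(-574987/761928) = (1/397469)/67103 - 38215*(-761928/574987) = (1/67103)*(1/397469) + 29117078520/574987 = 1/26671362307 + 29117078520/574987 = 776592150528287920627/15335686598815009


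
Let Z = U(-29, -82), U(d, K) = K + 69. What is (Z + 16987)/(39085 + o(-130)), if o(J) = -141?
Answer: 8487/19472 ≈ 0.43586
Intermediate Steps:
U(d, K) = 69 + K
Z = -13 (Z = 69 - 82 = -13)
(Z + 16987)/(39085 + o(-130)) = (-13 + 16987)/(39085 - 141) = 16974/38944 = 16974*(1/38944) = 8487/19472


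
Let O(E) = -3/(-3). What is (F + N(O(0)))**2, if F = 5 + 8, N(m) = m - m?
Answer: 169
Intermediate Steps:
O(E) = 1 (O(E) = -3*(-1/3) = 1)
N(m) = 0
F = 13
(F + N(O(0)))**2 = (13 + 0)**2 = 13**2 = 169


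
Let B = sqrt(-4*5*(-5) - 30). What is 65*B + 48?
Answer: 48 + 65*sqrt(70) ≈ 591.83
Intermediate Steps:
B = sqrt(70) (B = sqrt(-20*(-5) - 30) = sqrt(100 - 30) = sqrt(70) ≈ 8.3666)
65*B + 48 = 65*sqrt(70) + 48 = 48 + 65*sqrt(70)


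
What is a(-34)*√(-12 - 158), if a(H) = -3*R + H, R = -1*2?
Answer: -28*I*√170 ≈ -365.08*I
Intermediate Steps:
R = -2
a(H) = 6 + H (a(H) = -3*(-2) + H = 6 + H)
a(-34)*√(-12 - 158) = (6 - 34)*√(-12 - 158) = -28*I*√170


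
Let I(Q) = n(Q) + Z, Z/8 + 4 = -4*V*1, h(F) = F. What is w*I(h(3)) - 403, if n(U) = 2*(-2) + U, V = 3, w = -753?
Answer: 96734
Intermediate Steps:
Z = -128 (Z = -32 + 8*(-4*3*1) = -32 + 8*(-12*1) = -32 + 8*(-12) = -32 - 96 = -128)
n(U) = -4 + U
I(Q) = -132 + Q (I(Q) = (-4 + Q) - 128 = -132 + Q)
w*I(h(3)) - 403 = -753*(-132 + 3) - 403 = -753*(-129) - 403 = 97137 - 403 = 96734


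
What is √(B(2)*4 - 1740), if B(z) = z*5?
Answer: 10*I*√17 ≈ 41.231*I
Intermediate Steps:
B(z) = 5*z
√(B(2)*4 - 1740) = √((5*2)*4 - 1740) = √(10*4 - 1740) = √(40 - 1740) = √(-1700) = 10*I*√17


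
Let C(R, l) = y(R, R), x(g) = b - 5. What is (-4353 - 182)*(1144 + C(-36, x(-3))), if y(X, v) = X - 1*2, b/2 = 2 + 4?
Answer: -5015710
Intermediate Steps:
b = 12 (b = 2*(2 + 4) = 2*6 = 12)
x(g) = 7 (x(g) = 12 - 5 = 7)
y(X, v) = -2 + X (y(X, v) = X - 2 = -2 + X)
C(R, l) = -2 + R
(-4353 - 182)*(1144 + C(-36, x(-3))) = (-4353 - 182)*(1144 + (-2 - 36)) = -4535*(1144 - 38) = -4535*1106 = -5015710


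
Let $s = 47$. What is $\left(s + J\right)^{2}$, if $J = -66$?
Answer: $361$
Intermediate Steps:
$\left(s + J\right)^{2} = \left(47 - 66\right)^{2} = \left(-19\right)^{2} = 361$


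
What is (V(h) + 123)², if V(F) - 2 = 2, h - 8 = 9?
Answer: 16129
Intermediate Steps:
h = 17 (h = 8 + 9 = 17)
V(F) = 4 (V(F) = 2 + 2 = 4)
(V(h) + 123)² = (4 + 123)² = 127² = 16129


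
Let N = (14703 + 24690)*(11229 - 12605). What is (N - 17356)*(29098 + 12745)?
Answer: -2268816334532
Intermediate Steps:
N = -54204768 (N = 39393*(-1376) = -54204768)
(N - 17356)*(29098 + 12745) = (-54204768 - 17356)*(29098 + 12745) = -54222124*41843 = -2268816334532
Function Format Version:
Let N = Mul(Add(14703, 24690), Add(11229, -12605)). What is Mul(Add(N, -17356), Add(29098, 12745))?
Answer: -2268816334532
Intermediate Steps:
N = -54204768 (N = Mul(39393, -1376) = -54204768)
Mul(Add(N, -17356), Add(29098, 12745)) = Mul(Add(-54204768, -17356), Add(29098, 12745)) = Mul(-54222124, 41843) = -2268816334532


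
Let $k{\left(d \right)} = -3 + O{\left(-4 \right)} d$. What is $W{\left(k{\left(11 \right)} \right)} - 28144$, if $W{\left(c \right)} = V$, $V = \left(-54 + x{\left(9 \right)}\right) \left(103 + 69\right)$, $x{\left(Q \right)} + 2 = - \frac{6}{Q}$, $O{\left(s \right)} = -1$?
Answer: $- \frac{113672}{3} \approx -37891.0$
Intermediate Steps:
$k{\left(d \right)} = -3 - d$
$x{\left(Q \right)} = -2 - \frac{6}{Q}$
$V = - \frac{29240}{3}$ ($V = \left(-54 - \left(2 + \frac{6}{9}\right)\right) \left(103 + 69\right) = \left(-54 - \frac{8}{3}\right) 172 = \left(- \frac{170}{3}\right) 172 = - \frac{29240}{3} \approx -9746.7$)
$W{\left(c \right)} = - \frac{29240}{3}$
$W{\left(k{\left(11 \right)} \right)} - 28144 = - \frac{29240}{3} - 28144 = - \frac{113672}{3}$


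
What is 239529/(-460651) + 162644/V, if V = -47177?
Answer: -86222380877/21732132227 ≈ -3.9675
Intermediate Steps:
239529/(-460651) + 162644/V = 239529/(-460651) + 162644/(-47177) = 239529*(-1/460651) + 162644*(-1/47177) = -239529/460651 - 162644/47177 = -86222380877/21732132227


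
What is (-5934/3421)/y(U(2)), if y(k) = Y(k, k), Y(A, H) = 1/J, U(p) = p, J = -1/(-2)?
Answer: -2967/3421 ≈ -0.86729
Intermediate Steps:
J = ½ (J = -1*(-½) = ½ ≈ 0.50000)
Y(A, H) = 2 (Y(A, H) = 1/(½) = 2)
y(k) = 2
(-5934/3421)/y(U(2)) = -5934/3421/2 = -5934*1/3421*(½) = -5934/3421*½ = -2967/3421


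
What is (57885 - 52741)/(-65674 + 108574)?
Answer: 1286/10725 ≈ 0.11991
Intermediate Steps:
(57885 - 52741)/(-65674 + 108574) = 5144/42900 = 5144*(1/42900) = 1286/10725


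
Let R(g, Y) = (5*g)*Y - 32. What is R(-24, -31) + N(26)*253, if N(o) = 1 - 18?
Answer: -613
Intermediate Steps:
R(g, Y) = -32 + 5*Y*g (R(g, Y) = 5*Y*g - 32 = -32 + 5*Y*g)
N(o) = -17
R(-24, -31) + N(26)*253 = (-32 + 5*(-31)*(-24)) - 17*253 = (-32 + 3720) - 4301 = 3688 - 4301 = -613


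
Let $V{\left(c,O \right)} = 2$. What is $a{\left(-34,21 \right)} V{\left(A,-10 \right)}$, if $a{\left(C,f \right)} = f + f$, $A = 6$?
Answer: $84$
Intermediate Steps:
$a{\left(C,f \right)} = 2 f$
$a{\left(-34,21 \right)} V{\left(A,-10 \right)} = 2 \cdot 21 \cdot 2 = 42 \cdot 2 = 84$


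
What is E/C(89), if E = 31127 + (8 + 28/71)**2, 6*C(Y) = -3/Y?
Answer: -27993423294/5041 ≈ -5.5532e+6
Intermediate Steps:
C(Y) = -1/(2*Y) (C(Y) = (-3/Y)/6 = -1/(2*Y))
E = 157266423/5041 (E = 31127 + (8 + 28*(1/71))**2 = 31127 + (8 + 28/71)**2 = 31127 + (596/71)**2 = 31127 + 355216/5041 = 157266423/5041 ≈ 31197.)
E/C(89) = 157266423/(5041*((-1/2/89))) = 157266423/(5041*((-1/2*1/89))) = 157266423/(5041*(-1/178)) = (157266423/5041)*(-178) = -27993423294/5041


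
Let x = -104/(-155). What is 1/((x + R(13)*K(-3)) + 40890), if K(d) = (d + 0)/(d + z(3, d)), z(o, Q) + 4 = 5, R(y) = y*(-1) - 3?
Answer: 155/6334334 ≈ 2.4470e-5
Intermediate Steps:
R(y) = -3 - y (R(y) = -y - 3 = -3 - y)
z(o, Q) = 1 (z(o, Q) = -4 + 5 = 1)
x = 104/155 (x = -104*(-1/155) = 104/155 ≈ 0.67097)
K(d) = d/(1 + d) (K(d) = (d + 0)/(d + 1) = d/(1 + d))
1/((x + R(13)*K(-3)) + 40890) = 1/((104/155 + (-3 - 1*13)*(-3/(1 - 3))) + 40890) = 1/((104/155 + (-3 - 13)*(-3/(-2))) + 40890) = 1/((104/155 - (-48)*(-1)/2) + 40890) = 1/((104/155 - 16*3/2) + 40890) = 1/((104/155 - 24) + 40890) = 1/(-3616/155 + 40890) = 1/(6334334/155) = 155/6334334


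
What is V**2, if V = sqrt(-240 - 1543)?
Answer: -1783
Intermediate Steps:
V = I*sqrt(1783) (V = sqrt(-1783) = I*sqrt(1783) ≈ 42.226*I)
V**2 = (I*sqrt(1783))**2 = -1783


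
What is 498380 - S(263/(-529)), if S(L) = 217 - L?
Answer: 263527964/529 ≈ 4.9816e+5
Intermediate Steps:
498380 - S(263/(-529)) = 498380 - (217 - 263/(-529)) = 498380 - (217 - 263*(-1)/529) = 498380 - (217 - 1*(-263/529)) = 498380 - (217 + 263/529) = 498380 - 1*115056/529 = 498380 - 115056/529 = 263527964/529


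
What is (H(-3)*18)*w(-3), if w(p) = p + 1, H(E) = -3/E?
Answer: -36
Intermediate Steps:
w(p) = 1 + p
(H(-3)*18)*w(-3) = (-3/(-3)*18)*(1 - 3) = (-3*(-⅓)*18)*(-2) = (1*18)*(-2) = 18*(-2) = -36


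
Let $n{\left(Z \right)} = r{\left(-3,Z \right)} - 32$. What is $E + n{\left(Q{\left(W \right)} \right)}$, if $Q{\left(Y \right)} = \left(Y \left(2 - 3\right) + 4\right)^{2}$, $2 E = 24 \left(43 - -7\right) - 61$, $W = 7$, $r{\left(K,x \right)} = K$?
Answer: $\frac{1069}{2} \approx 534.5$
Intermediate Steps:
$E = \frac{1139}{2}$ ($E = \frac{24 \left(43 - -7\right) - 61}{2} = \frac{24 \left(43 + 7\right) - 61}{2} = \frac{24 \cdot 50 - 61}{2} = \frac{1200 - 61}{2} = \frac{1}{2} \cdot 1139 = \frac{1139}{2} \approx 569.5$)
$Q{\left(Y \right)} = \left(4 - Y\right)^{2}$ ($Q{\left(Y \right)} = \left(Y \left(-1\right) + 4\right)^{2} = \left(- Y + 4\right)^{2} = \left(4 - Y\right)^{2}$)
$n{\left(Z \right)} = -35$ ($n{\left(Z \right)} = -3 - 32 = -35$)
$E + n{\left(Q{\left(W \right)} \right)} = \frac{1139}{2} - 35 = \frac{1069}{2}$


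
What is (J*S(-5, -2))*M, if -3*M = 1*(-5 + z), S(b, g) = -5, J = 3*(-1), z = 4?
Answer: 5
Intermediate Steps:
J = -3
M = 1/3 (M = -(-5 + 4)/3 = -(-1)/3 = -1/3*(-1) = 1/3 ≈ 0.33333)
(J*S(-5, -2))*M = -3*(-5)*(1/3) = 15*(1/3) = 5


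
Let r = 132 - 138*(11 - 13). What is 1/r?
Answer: 1/408 ≈ 0.0024510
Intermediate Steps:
r = 408 (r = 132 - 138*(-2) = 132 + 276 = 408)
1/r = 1/408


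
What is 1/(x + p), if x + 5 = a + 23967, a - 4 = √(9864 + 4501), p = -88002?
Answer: -64036/4100594931 - 13*√85/4100594931 ≈ -1.5645e-5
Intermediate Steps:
a = 4 + 13*√85 (a = 4 + √(9864 + 4501) = 4 + √14365 = 4 + 13*√85 ≈ 123.85)
x = 23966 + 13*√85 (x = -5 + ((4 + 13*√85) + 23967) = -5 + (23971 + 13*√85) = 23966 + 13*√85 ≈ 24086.)
1/(x + p) = 1/((23966 + 13*√85) - 88002) = 1/(-64036 + 13*√85)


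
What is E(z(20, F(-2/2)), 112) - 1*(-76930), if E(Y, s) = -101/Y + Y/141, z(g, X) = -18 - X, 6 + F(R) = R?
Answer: 119332550/1551 ≈ 76939.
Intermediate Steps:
F(R) = -6 + R
E(Y, s) = -101/Y + Y/141 (E(Y, s) = -101/Y + Y*(1/141) = -101/Y + Y/141)
E(z(20, F(-2/2)), 112) - 1*(-76930) = (-101/(-18 - (-6 - 2/2)) + (-18 - (-6 - 2/2))/141) - 1*(-76930) = (-101/(-18 - (-6 - 2*½)) + (-18 - (-6 - 2*½))/141) + 76930 = (-101/(-18 - (-6 - 1)) + (-18 - (-6 - 1))/141) + 76930 = (-101/(-18 - 1*(-7)) + (-18 - 1*(-7))/141) + 76930 = (-101/(-18 + 7) + (-18 + 7)/141) + 76930 = (-101/(-11) + (1/141)*(-11)) + 76930 = (-101*(-1/11) - 11/141) + 76930 = (101/11 - 11/141) + 76930 = 14120/1551 + 76930 = 119332550/1551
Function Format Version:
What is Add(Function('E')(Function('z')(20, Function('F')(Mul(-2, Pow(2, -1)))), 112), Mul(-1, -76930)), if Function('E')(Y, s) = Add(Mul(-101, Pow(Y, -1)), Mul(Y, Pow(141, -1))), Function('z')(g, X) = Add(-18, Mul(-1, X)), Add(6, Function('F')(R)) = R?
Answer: Rational(119332550, 1551) ≈ 76939.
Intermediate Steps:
Function('F')(R) = Add(-6, R)
Function('E')(Y, s) = Add(Mul(-101, Pow(Y, -1)), Mul(Rational(1, 141), Y)) (Function('E')(Y, s) = Add(Mul(-101, Pow(Y, -1)), Mul(Y, Rational(1, 141))) = Add(Mul(-101, Pow(Y, -1)), Mul(Rational(1, 141), Y)))
Add(Function('E')(Function('z')(20, Function('F')(Mul(-2, Pow(2, -1)))), 112), Mul(-1, -76930)) = Add(Add(Mul(-101, Pow(Add(-18, Mul(-1, Add(-6, Mul(-2, Pow(2, -1))))), -1)), Mul(Rational(1, 141), Add(-18, Mul(-1, Add(-6, Mul(-2, Pow(2, -1))))))), Mul(-1, -76930)) = Add(Add(Mul(-101, Pow(Add(-18, Mul(-1, Add(-6, Mul(-2, Rational(1, 2))))), -1)), Mul(Rational(1, 141), Add(-18, Mul(-1, Add(-6, Mul(-2, Rational(1, 2))))))), 76930) = Add(Add(Mul(-101, Pow(Add(-18, Mul(-1, Add(-6, -1))), -1)), Mul(Rational(1, 141), Add(-18, Mul(-1, Add(-6, -1))))), 76930) = Add(Add(Mul(-101, Pow(Add(-18, Mul(-1, -7)), -1)), Mul(Rational(1, 141), Add(-18, Mul(-1, -7)))), 76930) = Add(Add(Mul(-101, Pow(Add(-18, 7), -1)), Mul(Rational(1, 141), Add(-18, 7))), 76930) = Add(Add(Mul(-101, Pow(-11, -1)), Mul(Rational(1, 141), -11)), 76930) = Add(Add(Mul(-101, Rational(-1, 11)), Rational(-11, 141)), 76930) = Add(Add(Rational(101, 11), Rational(-11, 141)), 76930) = Add(Rational(14120, 1551), 76930) = Rational(119332550, 1551)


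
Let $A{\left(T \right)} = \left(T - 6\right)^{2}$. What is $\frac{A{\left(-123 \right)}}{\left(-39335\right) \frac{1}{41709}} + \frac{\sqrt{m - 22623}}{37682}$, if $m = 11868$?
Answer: $- \frac{694079469}{39335} + \frac{3 i \sqrt{1195}}{37682} \approx -17645.0 + 0.0027521 i$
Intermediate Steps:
$A{\left(T \right)} = \left(-6 + T\right)^{2}$
$\frac{A{\left(-123 \right)}}{\left(-39335\right) \frac{1}{41709}} + \frac{\sqrt{m - 22623}}{37682} = \frac{\left(-6 - 123\right)^{2}}{\left(-39335\right) \frac{1}{41709}} + \frac{\sqrt{11868 - 22623}}{37682} = \frac{\left(-129\right)^{2}}{\left(-39335\right) \frac{1}{41709}} + \sqrt{-10755} \cdot \frac{1}{37682} = \frac{16641}{- \frac{39335}{41709}} + 3 i \sqrt{1195} \cdot \frac{1}{37682} = 16641 \left(- \frac{41709}{39335}\right) + \frac{3 i \sqrt{1195}}{37682} = - \frac{694079469}{39335} + \frac{3 i \sqrt{1195}}{37682}$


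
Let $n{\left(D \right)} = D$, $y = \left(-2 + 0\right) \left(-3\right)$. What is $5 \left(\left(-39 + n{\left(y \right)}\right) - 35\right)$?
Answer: $-340$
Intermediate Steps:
$y = 6$ ($y = \left(-2\right) \left(-3\right) = 6$)
$5 \left(\left(-39 + n{\left(y \right)}\right) - 35\right) = 5 \left(\left(-39 + 6\right) - 35\right) = 5 \left(-33 - 35\right) = 5 \left(-68\right) = -340$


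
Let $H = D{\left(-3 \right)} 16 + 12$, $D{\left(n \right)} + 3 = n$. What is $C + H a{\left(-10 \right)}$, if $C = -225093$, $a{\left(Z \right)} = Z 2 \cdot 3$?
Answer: $-220053$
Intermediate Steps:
$D{\left(n \right)} = -3 + n$
$H = -84$ ($H = \left(-3 - 3\right) 16 + 12 = \left(-6\right) 16 + 12 = -96 + 12 = -84$)
$a{\left(Z \right)} = 6 Z$ ($a{\left(Z \right)} = 2 Z 3 = 6 Z$)
$C + H a{\left(-10 \right)} = -225093 - 84 \cdot 6 \left(-10\right) = -225093 - -5040 = -225093 + 5040 = -220053$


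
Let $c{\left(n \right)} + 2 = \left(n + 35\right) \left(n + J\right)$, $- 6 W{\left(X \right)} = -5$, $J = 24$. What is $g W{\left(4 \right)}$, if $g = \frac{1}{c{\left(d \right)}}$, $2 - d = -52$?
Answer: $\frac{1}{8328} \approx 0.00012008$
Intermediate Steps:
$W{\left(X \right)} = \frac{5}{6}$ ($W{\left(X \right)} = \left(- \frac{1}{6}\right) \left(-5\right) = \frac{5}{6}$)
$d = 54$ ($d = 2 - -52 = 2 + 52 = 54$)
$c{\left(n \right)} = -2 + \left(24 + n\right) \left(35 + n\right)$ ($c{\left(n \right)} = -2 + \left(n + 35\right) \left(n + 24\right) = -2 + \left(35 + n\right) \left(24 + n\right) = -2 + \left(24 + n\right) \left(35 + n\right)$)
$g = \frac{1}{6940}$ ($g = \frac{1}{838 + 54^{2} + 59 \cdot 54} = \frac{1}{838 + 2916 + 3186} = \frac{1}{6940} \approx 0.00014409$)
$g W{\left(4 \right)} = \frac{1}{6940} \cdot \frac{5}{6} = \frac{1}{8328}$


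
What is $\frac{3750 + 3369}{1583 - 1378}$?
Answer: $\frac{7119}{205} \approx 34.727$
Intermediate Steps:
$\frac{3750 + 3369}{1583 - 1378} = \frac{7119}{205}$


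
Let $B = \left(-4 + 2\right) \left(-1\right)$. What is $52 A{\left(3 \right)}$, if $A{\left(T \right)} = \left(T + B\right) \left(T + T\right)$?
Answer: $1560$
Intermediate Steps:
$B = 2$ ($B = \left(-2\right) \left(-1\right) = 2$)
$A{\left(T \right)} = 2 T \left(2 + T\right)$ ($A{\left(T \right)} = \left(T + 2\right) \left(T + T\right) = \left(2 + T\right) 2 T = 2 T \left(2 + T\right)$)
$52 A{\left(3 \right)} = 52 \cdot 2 \cdot 3 \left(2 + 3\right) = 52 \cdot 2 \cdot 3 \cdot 5 = 52 \cdot 30 = 1560$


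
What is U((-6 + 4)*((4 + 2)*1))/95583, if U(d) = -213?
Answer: -71/31861 ≈ -0.0022284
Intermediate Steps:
U((-6 + 4)*((4 + 2)*1))/95583 = -213/95583 = -213*1/95583 = -71/31861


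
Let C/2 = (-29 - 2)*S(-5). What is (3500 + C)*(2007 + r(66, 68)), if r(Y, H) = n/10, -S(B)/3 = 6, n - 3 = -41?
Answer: 46233856/5 ≈ 9.2468e+6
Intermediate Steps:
n = -38 (n = 3 - 41 = -38)
S(B) = -18 (S(B) = -3*6 = -18)
r(Y, H) = -19/5 (r(Y, H) = -38/10 = -38*⅒ = -19/5)
C = 1116 (C = 2*((-29 - 2)*(-18)) = 2*(-31*(-18)) = 2*558 = 1116)
(3500 + C)*(2007 + r(66, 68)) = (3500 + 1116)*(2007 - 19/5) = 4616*(10016/5) = 46233856/5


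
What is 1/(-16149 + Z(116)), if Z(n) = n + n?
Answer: -1/15917 ≈ -6.2826e-5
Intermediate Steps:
Z(n) = 2*n
1/(-16149 + Z(116)) = 1/(-16149 + 2*116) = 1/(-16149 + 232) = 1/(-15917) = -1/15917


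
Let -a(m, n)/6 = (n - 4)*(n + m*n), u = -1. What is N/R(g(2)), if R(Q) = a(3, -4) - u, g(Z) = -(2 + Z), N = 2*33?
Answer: -66/767 ≈ -0.086050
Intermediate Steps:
N = 66
a(m, n) = -6*(-4 + n)*(n + m*n) (a(m, n) = -6*(n - 4)*(n + m*n) = -6*(-4 + n)*(n + m*n))
g(Z) = -2 - Z
R(Q) = -767 (R(Q) = 6*(-4)*(4 - 1*(-4) + 4*3 - 1*3*(-4)) - 1*(-1) = 6*(-4)*(4 + 4 + 12 + 12) + 1 = 6*(-4)*32 + 1 = -768 + 1 = -767)
N/R(g(2)) = 66/(-767) = 66*(-1/767) = -66/767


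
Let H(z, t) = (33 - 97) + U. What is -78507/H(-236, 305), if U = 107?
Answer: -78507/43 ≈ -1825.7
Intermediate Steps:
H(z, t) = 43 (H(z, t) = (33 - 97) + 107 = -64 + 107 = 43)
-78507/H(-236, 305) = -78507/43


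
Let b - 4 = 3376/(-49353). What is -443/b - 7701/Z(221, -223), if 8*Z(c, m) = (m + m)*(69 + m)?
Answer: -378404623281/3331792156 ≈ -113.57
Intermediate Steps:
Z(c, m) = m*(69 + m)/4 (Z(c, m) = ((m + m)*(69 + m))/8 = ((2*m)*(69 + m))/8 = (2*m*(69 + m))/8 = m*(69 + m)/4)
b = 194036/49353 (b = 4 + 3376/(-49353) = 4 + 3376*(-1/49353) = 4 - 3376/49353 = 194036/49353 ≈ 3.9316)
-443/b - 7701/Z(221, -223) = -443/194036/49353 - 7701*(-4/(223*(69 - 223))) = -443*49353/194036 - 7701/((¼)*(-223)*(-154)) = -21863379/194036 - 7701/17171/2 = -21863379/194036 - 7701*2/17171 = -21863379/194036 - 15402/17171 = -378404623281/3331792156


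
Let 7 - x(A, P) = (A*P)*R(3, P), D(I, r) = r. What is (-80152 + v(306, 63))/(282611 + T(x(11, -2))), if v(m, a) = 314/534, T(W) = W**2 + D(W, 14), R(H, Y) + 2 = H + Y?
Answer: -21400427/75520950 ≈ -0.28337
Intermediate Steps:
R(H, Y) = -2 + H + Y (R(H, Y) = -2 + (H + Y) = -2 + H + Y)
x(A, P) = 7 - A*P*(1 + P) (x(A, P) = 7 - A*P*(-2 + 3 + P) = 7 - A*P*(1 + P))
T(W) = 14 + W**2 (T(W) = W**2 + 14 = 14 + W**2)
v(m, a) = 157/267 (v(m, a) = 314*(1/534) = 157/267)
(-80152 + v(306, 63))/(282611 + T(x(11, -2))) = (-80152 + 157/267)/(282611 + (14 + (7 - 1*11*(-2)*(1 - 2))**2)) = -21400427/(267*(282611 + (14 + (7 - 1*11*(-2)*(-1))**2))) = -21400427/(267*(282611 + (14 + (7 - 22)**2))) = -21400427/(267*(282611 + (14 + (-15)**2))) = -21400427/(267*(282611 + (14 + 225))) = -21400427/(267*(282611 + 239)) = -21400427/267/282850 = -21400427/267*1/282850 = -21400427/75520950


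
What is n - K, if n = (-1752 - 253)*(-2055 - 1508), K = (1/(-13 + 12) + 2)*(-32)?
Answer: 7143847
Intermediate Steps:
K = -32 (K = (1/(-1) + 2)*(-32) = (-1 + 2)*(-32) = 1*(-32) = -32)
n = 7143815 (n = -2005*(-3563) = 7143815)
n - K = 7143815 - 1*(-32) = 7143815 + 32 = 7143847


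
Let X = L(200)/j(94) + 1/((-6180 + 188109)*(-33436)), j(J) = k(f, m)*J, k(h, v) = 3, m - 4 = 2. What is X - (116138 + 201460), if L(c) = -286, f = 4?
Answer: -90801548013747475/285899968068 ≈ -3.1760e+5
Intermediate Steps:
m = 6 (m = 4 + 2 = 6)
j(J) = 3*J
X = -289955286811/285899968068 (X = -286/(3*94) + 1/((-6180 + 188109)*(-33436)) = -286/282 - 1/33436/181929 = -286*1/282 + (1/181929)*(-1/33436) = -143/141 - 1/6082978044 = -289955286811/285899968068 ≈ -1.0142)
X - (116138 + 201460) = -289955286811/285899968068 - (116138 + 201460) = -289955286811/285899968068 - 1*317598 = -289955286811/285899968068 - 317598 = -90801548013747475/285899968068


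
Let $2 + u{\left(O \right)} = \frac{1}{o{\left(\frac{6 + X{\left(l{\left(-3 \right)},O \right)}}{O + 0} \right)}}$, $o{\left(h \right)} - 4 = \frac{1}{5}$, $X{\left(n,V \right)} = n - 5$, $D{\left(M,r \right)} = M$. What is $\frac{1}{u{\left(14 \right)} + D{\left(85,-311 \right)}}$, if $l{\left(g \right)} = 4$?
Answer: $\frac{21}{1748} \approx 0.012014$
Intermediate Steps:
$X{\left(n,V \right)} = -5 + n$
$o{\left(h \right)} = \frac{21}{5}$ ($o{\left(h \right)} = 4 + \frac{1}{5} = \frac{21}{5}$)
$u{\left(O \right)} = - \frac{37}{21}$ ($u{\left(O \right)} = -2 + \frac{1}{\frac{21}{5}} = -2 + \frac{5}{21} = - \frac{37}{21}$)
$\frac{1}{u{\left(14 \right)} + D{\left(85,-311 \right)}} = \frac{1}{- \frac{37}{21} + 85} = \frac{1}{\frac{1748}{21}} = \frac{21}{1748}$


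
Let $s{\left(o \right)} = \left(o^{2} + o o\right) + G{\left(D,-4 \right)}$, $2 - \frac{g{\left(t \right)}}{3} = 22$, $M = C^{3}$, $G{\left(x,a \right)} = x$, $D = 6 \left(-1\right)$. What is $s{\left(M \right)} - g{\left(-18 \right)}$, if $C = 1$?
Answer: $56$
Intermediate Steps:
$D = -6$
$M = 1$ ($M = 1^{3} = 1$)
$g{\left(t \right)} = -60$ ($g{\left(t \right)} = 6 - 66 = -60$)
$s{\left(o \right)} = -6 + 2 o^{2}$ ($s{\left(o \right)} = \left(o^{2} + o o\right) - 6 = \left(o^{2} + o^{2}\right) - 6 = 2 o^{2} - 6 = -6 + 2 o^{2}$)
$s{\left(M \right)} - g{\left(-18 \right)} = \left(-6 + 2 \cdot 1^{2}\right) - -60 = \left(-6 + 2 \cdot 1\right) + 60 = \left(-6 + 2\right) + 60 = -4 + 60 = 56$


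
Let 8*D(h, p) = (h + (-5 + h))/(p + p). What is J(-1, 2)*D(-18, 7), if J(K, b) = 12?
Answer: -123/28 ≈ -4.3929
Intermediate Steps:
D(h, p) = (-5 + 2*h)/(16*p) (D(h, p) = ((h + (-5 + h))/(p + p))/8 = ((-5 + 2*h)/((2*p)))/8 = ((-5 + 2*h)*(1/(2*p)))/8 = ((-5 + 2*h)/(2*p))/8 = (-5 + 2*h)/(16*p))
J(-1, 2)*D(-18, 7) = 12*((1/16)*(-5 + 2*(-18))/7) = 12*((1/16)*(⅐)*(-5 - 36)) = 12*((1/16)*(⅐)*(-41)) = 12*(-41/112) = -123/28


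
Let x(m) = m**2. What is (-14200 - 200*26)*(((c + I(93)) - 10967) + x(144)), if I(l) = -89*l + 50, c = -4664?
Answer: 60566800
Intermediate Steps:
I(l) = 50 - 89*l
(-14200 - 200*26)*(((c + I(93)) - 10967) + x(144)) = (-14200 - 200*26)*(((-4664 + (50 - 89*93)) - 10967) + 144**2) = (-14200 - 5200)*(((-4664 + (50 - 8277)) - 10967) + 20736) = -19400*(((-4664 - 8227) - 10967) + 20736) = -19400*((-12891 - 10967) + 20736) = -19400*(-23858 + 20736) = -19400*(-3122) = 60566800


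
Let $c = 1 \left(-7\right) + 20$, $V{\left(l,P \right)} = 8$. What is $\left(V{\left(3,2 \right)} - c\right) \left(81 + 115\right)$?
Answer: $-980$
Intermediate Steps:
$c = 13$ ($c = -7 + 20 = 13$)
$\left(V{\left(3,2 \right)} - c\right) \left(81 + 115\right) = \left(8 - 13\right) \left(81 + 115\right) = \left(8 - 13\right) 196 = \left(-5\right) 196 = -980$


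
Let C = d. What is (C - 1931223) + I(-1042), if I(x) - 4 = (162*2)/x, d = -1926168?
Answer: -2009698789/521 ≈ -3.8574e+6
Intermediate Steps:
C = -1926168
I(x) = 4 + 324/x (I(x) = 4 + (162*2)/x = 4 + 324/x)
(C - 1931223) + I(-1042) = (-1926168 - 1931223) + (4 + 324/(-1042)) = -3857391 + (4 + 324*(-1/1042)) = -3857391 + (4 - 162/521) = -3857391 + 1922/521 = -2009698789/521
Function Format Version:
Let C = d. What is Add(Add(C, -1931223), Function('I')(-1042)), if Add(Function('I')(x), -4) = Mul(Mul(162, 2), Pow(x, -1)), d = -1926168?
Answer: Rational(-2009698789, 521) ≈ -3.8574e+6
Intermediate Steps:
C = -1926168
Function('I')(x) = Add(4, Mul(324, Pow(x, -1))) (Function('I')(x) = Add(4, Mul(Mul(162, 2), Pow(x, -1))) = Add(4, Mul(324, Pow(x, -1))))
Add(Add(C, -1931223), Function('I')(-1042)) = Add(Add(-1926168, -1931223), Add(4, Mul(324, Pow(-1042, -1)))) = Add(-3857391, Add(4, Mul(324, Rational(-1, 1042)))) = Add(-3857391, Add(4, Rational(-162, 521))) = Add(-3857391, Rational(1922, 521)) = Rational(-2009698789, 521)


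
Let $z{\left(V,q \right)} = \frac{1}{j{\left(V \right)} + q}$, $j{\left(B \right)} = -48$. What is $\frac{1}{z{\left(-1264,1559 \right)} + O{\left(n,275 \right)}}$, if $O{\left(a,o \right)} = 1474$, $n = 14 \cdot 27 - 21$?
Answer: $\frac{1511}{2227215} \approx 0.00067843$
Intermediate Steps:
$n = 357$ ($n = 378 - 21 = 357$)
$z{\left(V,q \right)} = \frac{1}{-48 + q}$
$\frac{1}{z{\left(-1264,1559 \right)} + O{\left(n,275 \right)}} = \frac{1}{\frac{1}{-48 + 1559} + 1474} = \frac{1}{\frac{1}{1511} + 1474} = \frac{1}{\frac{2227215}{1511}} = \frac{1511}{2227215}$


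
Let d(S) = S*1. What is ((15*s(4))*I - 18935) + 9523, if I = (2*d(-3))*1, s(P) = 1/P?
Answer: -18869/2 ≈ -9434.5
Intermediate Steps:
d(S) = S
I = -6 (I = (2*(-3))*1 = -6*1 = -6)
((15*s(4))*I - 18935) + 9523 = ((15/4)*(-6) - 18935) + 9523 = (-45/2 - 18935) + 9523 = -37915/2 + 9523 = -18869/2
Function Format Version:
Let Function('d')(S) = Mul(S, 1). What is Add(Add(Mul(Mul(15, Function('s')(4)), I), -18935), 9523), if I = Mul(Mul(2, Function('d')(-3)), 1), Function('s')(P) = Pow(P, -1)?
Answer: Rational(-18869, 2) ≈ -9434.5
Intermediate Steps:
Function('d')(S) = S
I = -6 (I = Mul(Mul(2, -3), 1) = Mul(-6, 1) = -6)
Add(Add(Mul(Mul(15, Function('s')(4)), I), -18935), 9523) = Add(Add(Mul(Mul(15, Pow(4, -1)), -6), -18935), 9523) = Add(Add(Mul(Mul(15, Rational(1, 4)), -6), -18935), 9523) = Add(Add(Mul(Rational(15, 4), -6), -18935), 9523) = Add(Add(Rational(-45, 2), -18935), 9523) = Add(Rational(-37915, 2), 9523) = Rational(-18869, 2)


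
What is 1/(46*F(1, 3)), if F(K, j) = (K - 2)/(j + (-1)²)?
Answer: -2/23 ≈ -0.086957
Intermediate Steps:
F(K, j) = (-2 + K)/(1 + j) (F(K, j) = (-2 + K)/(j + 1) = (-2 + K)/(1 + j))
1/(46*F(1, 3)) = 1/(46*((-2 + 1)/(1 + 3))) = 1/(46*(-1/4)) = 1/(46*((¼)*(-1))) = 1/(46*(-¼)) = 1/(-23/2) = -2/23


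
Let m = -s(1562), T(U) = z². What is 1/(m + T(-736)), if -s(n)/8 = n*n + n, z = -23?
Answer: 1/19531777 ≈ 5.1199e-8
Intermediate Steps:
s(n) = -8*n - 8*n² (s(n) = -8*(n*n + n) = -8*(n² + n) = -8*(n + n²) = -8*n - 8*n²)
T(U) = 529 (T(U) = (-23)² = 529)
m = 19531248 (m = -(-8)*1562*(1 + 1562) = -(-8)*1562*1563 = -1*(-19531248) = 19531248)
1/(m + T(-736)) = 1/(19531248 + 529) = 1/19531777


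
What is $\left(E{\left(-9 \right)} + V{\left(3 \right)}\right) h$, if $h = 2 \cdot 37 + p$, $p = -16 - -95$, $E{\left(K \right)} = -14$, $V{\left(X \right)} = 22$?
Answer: $1224$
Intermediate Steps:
$p = 79$ ($p = -16 + 95 = 79$)
$h = 153$ ($h = 2 \cdot 37 + 79 = 74 + 79 = 153$)
$\left(E{\left(-9 \right)} + V{\left(3 \right)}\right) h = \left(-14 + 22\right) 153 = 8 \cdot 153 = 1224$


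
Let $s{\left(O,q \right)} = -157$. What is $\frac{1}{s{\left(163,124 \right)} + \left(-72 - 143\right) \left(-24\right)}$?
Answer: $\frac{1}{5003} \approx 0.00019988$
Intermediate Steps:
$\frac{1}{s{\left(163,124 \right)} + \left(-72 - 143\right) \left(-24\right)} = \frac{1}{-157 + \left(-72 - 143\right) \left(-24\right)} = \frac{1}{-157 - -5160} = \frac{1}{-157 + 5160} = \frac{1}{5003}$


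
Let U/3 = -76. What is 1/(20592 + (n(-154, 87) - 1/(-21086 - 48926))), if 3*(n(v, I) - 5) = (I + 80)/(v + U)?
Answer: 40116876/826281449543 ≈ 4.8551e-5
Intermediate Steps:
U = -228 (U = 3*(-76) = -228)
n(v, I) = 5 + (80 + I)/(3*(-228 + v)) (n(v, I) = 5 + ((I + 80)/(v - 228))/3 = 5 + ((80 + I)/(-228 + v))/3 = 5 + (80 + I)/(3*(-228 + v)))
1/(20592 + (n(-154, 87) - 1/(-21086 - 48926))) = 1/(20592 + ((-3340 + 87 + 15*(-154))/(3*(-228 - 154)) - 1/(-21086 - 48926))) = 1/(20592 + ((⅓)*(-3340 + 87 - 2310)/(-382) - 1/(-70012))) = 1/(20592 + ((⅓)*(-1/382)*(-5563) - 1*(-1/70012))) = 1/(20592 + (5563/1146 + 1/70012)) = 1/(20592 + 194738951/40116876) = 1/(826281449543/40116876) = 40116876/826281449543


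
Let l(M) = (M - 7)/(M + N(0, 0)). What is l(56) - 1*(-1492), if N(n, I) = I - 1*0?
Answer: 11943/8 ≈ 1492.9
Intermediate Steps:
N(n, I) = I (N(n, I) = I + 0 = I)
l(M) = (-7 + M)/M (l(M) = (M - 7)/(M + 0) = (-7 + M)/M)
l(56) - 1*(-1492) = (-7 + 56)/56 - 1*(-1492) = (1/56)*49 + 1492 = 7/8 + 1492 = 11943/8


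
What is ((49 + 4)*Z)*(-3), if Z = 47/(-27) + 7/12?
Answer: 6625/36 ≈ 184.03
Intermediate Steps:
Z = -125/108 (Z = 47*(-1/27) + 7*(1/12) = -47/27 + 7/12 = -125/108 ≈ -1.1574)
((49 + 4)*Z)*(-3) = ((49 + 4)*(-125/108))*(-3) = (53*(-125/108))*(-3) = -6625/108*(-3) = 6625/36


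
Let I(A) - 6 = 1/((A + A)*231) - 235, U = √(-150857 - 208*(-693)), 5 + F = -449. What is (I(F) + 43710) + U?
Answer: 9120052787/209748 + 7*I*√137 ≈ 43481.0 + 81.933*I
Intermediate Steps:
F = -454 (F = -5 - 449 = -454)
U = 7*I*√137 (U = √(-150857 + 144144) = √(-6713) = 7*I*√137 ≈ 81.933*I)
I(A) = -229 + 1/(462*A) (I(A) = 6 + (1/((A + A)*231) - 235) = 6 + ((1/231)/(2*A) - 235) = 6 + ((1/(2*A))*(1/231) - 235) = 6 + (1/(462*A) - 235) = 6 + (-235 + 1/(462*A)) = -229 + 1/(462*A))
(I(F) + 43710) + U = ((-229 + (1/462)/(-454)) + 43710) + 7*I*√137 = ((-229 + (1/462)*(-1/454)) + 43710) + 7*I*√137 = ((-229 - 1/209748) + 43710) + 7*I*√137 = (-48032293/209748 + 43710) + 7*I*√137 = 9120052787/209748 + 7*I*√137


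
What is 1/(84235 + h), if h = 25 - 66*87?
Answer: 1/78518 ≈ 1.2736e-5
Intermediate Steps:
h = -5717 (h = 25 - 5742 = -5717)
1/(84235 + h) = 1/(84235 - 5717) = 1/78518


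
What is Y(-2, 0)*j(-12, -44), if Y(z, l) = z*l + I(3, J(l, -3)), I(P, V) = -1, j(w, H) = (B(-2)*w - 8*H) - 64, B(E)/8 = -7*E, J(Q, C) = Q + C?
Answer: 1056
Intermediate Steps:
J(Q, C) = C + Q
B(E) = -56*E (B(E) = 8*(-7*E) = -56*E)
j(w, H) = -64 - 8*H + 112*w (j(w, H) = ((-56*(-2))*w - 8*H) - 64 = (112*w - 8*H) - 64 = (-8*H + 112*w) - 64 = -64 - 8*H + 112*w)
Y(z, l) = -1 + l*z (Y(z, l) = z*l - 1 = l*z - 1 = -1 + l*z)
Y(-2, 0)*j(-12, -44) = (-1 + 0*(-2))*(-64 - 8*(-44) + 112*(-12)) = (-1 + 0)*(-64 + 352 - 1344) = -1*(-1056) = 1056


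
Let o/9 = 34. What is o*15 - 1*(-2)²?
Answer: 4586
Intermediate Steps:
o = 306 (o = 9*34 = 306)
o*15 - 1*(-2)² = 306*15 - 1*(-2)² = 4590 - 1*4 = 4590 - 4 = 4586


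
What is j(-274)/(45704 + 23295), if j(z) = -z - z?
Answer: 548/68999 ≈ 0.0079421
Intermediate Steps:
j(z) = -2*z
j(-274)/(45704 + 23295) = (-2*(-274))/(45704 + 23295) = 548/68999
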